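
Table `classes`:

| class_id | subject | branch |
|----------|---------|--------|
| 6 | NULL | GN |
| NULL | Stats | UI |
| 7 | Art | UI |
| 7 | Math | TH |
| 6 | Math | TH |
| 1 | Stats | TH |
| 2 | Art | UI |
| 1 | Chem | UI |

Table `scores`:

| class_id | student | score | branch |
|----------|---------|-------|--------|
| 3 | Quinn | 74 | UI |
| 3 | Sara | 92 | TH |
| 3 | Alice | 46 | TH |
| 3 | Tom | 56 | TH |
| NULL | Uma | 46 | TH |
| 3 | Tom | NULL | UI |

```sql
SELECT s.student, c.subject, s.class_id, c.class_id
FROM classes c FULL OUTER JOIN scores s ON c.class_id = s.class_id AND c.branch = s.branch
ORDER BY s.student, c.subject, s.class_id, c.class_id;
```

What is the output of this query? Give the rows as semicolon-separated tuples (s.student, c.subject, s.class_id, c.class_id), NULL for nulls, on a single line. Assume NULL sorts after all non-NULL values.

(Alice, NULL, 3, NULL); (Quinn, NULL, 3, NULL); (Sara, NULL, 3, NULL); (Tom, NULL, 3, NULL); (Tom, NULL, 3, NULL); (Uma, NULL, NULL, NULL); (NULL, Art, NULL, 2); (NULL, Art, NULL, 7); (NULL, Chem, NULL, 1); (NULL, Math, NULL, 6); (NULL, Math, NULL, 7); (NULL, Stats, NULL, 1); (NULL, Stats, NULL, NULL); (NULL, NULL, NULL, 6)

FULL OUTER JOIN keeps every row from both sides; unmatched rows get NULL for the other side's columns.
Matching on c.class_id = s.class_id AND c.branch = s.branch. A NULL in a compared column never satisfies the condition.
- c row (class_id=6, branch=GN): no match → kept, s columns NULL.
- c row (class_id=NULL, branch=UI): no match → kept, s columns NULL.
- c row (class_id=7, branch=UI): no match → kept, s columns NULL.
- c row (class_id=7, branch=TH): no match → kept, s columns NULL.
- c row (class_id=6, branch=TH): no match → kept, s columns NULL.
- c row (class_id=1, branch=TH): no match → kept, s columns NULL.
- c row (class_id=2, branch=UI): no match → kept, s columns NULL.
- c row (class_id=1, branch=UI): no match → kept, s columns NULL.
- 6 s row(s) had no c match → kept, c columns NULL.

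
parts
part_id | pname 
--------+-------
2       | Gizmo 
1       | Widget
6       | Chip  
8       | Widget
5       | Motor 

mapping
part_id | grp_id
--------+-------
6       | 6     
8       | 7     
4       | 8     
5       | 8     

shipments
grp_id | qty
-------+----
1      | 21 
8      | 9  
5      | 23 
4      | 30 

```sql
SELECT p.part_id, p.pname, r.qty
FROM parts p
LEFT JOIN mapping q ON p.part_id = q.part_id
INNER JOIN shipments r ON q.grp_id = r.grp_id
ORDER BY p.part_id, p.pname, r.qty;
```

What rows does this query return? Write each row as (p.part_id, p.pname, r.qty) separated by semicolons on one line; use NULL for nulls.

(5, Motor, 9)

Joins associate left-to-right: parts LEFT JOIN mapping on part_id gives 5 intermediate row(s).
Then INNER JOIN `shipments r` on grp_id: keep only rows whose q.grp_id appears in r.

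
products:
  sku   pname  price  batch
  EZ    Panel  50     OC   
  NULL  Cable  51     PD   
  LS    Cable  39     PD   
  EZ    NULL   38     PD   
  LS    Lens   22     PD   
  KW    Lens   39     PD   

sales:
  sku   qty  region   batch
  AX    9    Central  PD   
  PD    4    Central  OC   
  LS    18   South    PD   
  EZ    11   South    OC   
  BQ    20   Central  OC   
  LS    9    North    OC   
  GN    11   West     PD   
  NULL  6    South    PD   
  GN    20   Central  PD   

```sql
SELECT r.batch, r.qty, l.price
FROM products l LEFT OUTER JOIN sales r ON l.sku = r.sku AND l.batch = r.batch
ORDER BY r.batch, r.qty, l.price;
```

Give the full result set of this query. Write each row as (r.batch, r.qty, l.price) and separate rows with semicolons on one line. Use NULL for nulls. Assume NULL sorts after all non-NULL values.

(OC, 11, 50); (PD, 18, 22); (PD, 18, 39); (NULL, NULL, 38); (NULL, NULL, 39); (NULL, NULL, 51)

LEFT JOIN keeps every row from `products`; unmatched rows get NULL for `sales`'s columns.
Matching on l.sku = r.sku AND l.batch = r.batch. A NULL in a compared column never satisfies the condition.
Matched pairs: 3; unmatched l rows kept: 3.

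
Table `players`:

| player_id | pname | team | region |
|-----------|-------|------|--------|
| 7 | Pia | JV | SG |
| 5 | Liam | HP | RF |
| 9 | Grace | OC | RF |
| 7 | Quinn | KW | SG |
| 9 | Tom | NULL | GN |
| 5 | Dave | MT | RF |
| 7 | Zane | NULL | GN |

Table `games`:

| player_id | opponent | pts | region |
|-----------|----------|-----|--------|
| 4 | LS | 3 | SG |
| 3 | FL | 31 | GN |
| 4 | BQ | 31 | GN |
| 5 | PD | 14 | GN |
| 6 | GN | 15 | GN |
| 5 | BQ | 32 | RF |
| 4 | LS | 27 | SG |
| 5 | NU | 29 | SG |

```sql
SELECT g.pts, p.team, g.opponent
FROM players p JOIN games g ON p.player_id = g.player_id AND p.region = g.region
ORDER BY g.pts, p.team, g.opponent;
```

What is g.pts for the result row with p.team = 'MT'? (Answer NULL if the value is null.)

32

INNER JOIN keeps only pairs where the ON condition holds.
Matching on p.player_id = g.player_id AND p.region = g.region.
- p row (player_id=7, region=SG): no match → dropped.
- p row (player_id=5, region=RF): matches 1 g row(s) → 1 output row(s).
- p row (player_id=9, region=RF): no match → dropped.
- p row (player_id=7, region=SG): no match → dropped.
- p row (player_id=9, region=GN): no match → dropped.
- p row (player_id=5, region=RF): matches 1 g row(s) → 1 output row(s).
- p row (player_id=7, region=GN): no match → dropped.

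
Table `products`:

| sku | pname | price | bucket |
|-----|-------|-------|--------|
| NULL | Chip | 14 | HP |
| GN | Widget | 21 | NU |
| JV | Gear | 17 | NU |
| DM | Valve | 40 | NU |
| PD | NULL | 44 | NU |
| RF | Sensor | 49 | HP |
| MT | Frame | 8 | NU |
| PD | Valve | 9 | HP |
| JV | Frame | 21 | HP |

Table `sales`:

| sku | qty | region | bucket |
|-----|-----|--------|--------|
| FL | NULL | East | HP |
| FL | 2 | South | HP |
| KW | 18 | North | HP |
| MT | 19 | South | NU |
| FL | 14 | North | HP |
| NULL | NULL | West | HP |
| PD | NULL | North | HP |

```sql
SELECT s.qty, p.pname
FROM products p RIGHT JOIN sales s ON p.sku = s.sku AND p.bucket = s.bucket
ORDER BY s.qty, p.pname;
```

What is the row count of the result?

RIGHT JOIN keeps every row from `sales`; unmatched rows get NULL for `products`'s columns.
Matching on p.sku = s.sku AND p.bucket = s.bucket. A NULL in a compared column never satisfies the condition.
- p (sku=NULL, bucket=HP) has no partner in s.
- p (sku=GN, bucket=NU) has no partner in s.
- p (sku=JV, bucket=NU) has no partner in s.
- p (sku=DM, bucket=NU) has no partner in s.
- p (sku=PD, bucket=NU) has no partner in s.
- p (sku=RF, bucket=HP) has no partner in s.
- p (sku=MT, bucket=NU) pairs with 1 row(s) of s.
- p (sku=PD, bucket=HP) pairs with 1 row(s) of s.
- p (sku=JV, bucket=HP) has no partner in s.
- plus 5 unmatched s row(s), each kept with NULL p columns.
Total: 2 matched + 5 padded = 7 rows.

7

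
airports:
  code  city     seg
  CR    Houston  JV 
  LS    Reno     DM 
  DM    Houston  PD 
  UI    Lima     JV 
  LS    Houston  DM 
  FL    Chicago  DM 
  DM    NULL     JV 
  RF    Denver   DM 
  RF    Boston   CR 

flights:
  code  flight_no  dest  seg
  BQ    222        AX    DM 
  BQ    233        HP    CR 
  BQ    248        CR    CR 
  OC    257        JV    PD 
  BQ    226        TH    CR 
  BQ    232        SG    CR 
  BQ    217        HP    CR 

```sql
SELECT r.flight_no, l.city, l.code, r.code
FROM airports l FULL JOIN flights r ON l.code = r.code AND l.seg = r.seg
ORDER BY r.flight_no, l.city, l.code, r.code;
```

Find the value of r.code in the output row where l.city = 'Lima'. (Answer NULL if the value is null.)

NULL

FULL OUTER JOIN keeps every row from both sides; unmatched rows get NULL for the other side's columns.
Matching on l.code = r.code AND l.seg = r.seg.
- l row (code=CR, seg=JV): no match → kept, r columns NULL.
- l row (code=LS, seg=DM): no match → kept, r columns NULL.
- l row (code=DM, seg=PD): no match → kept, r columns NULL.
- l row (code=UI, seg=JV): no match → kept, r columns NULL.
- l row (code=LS, seg=DM): no match → kept, r columns NULL.
- l row (code=FL, seg=DM): no match → kept, r columns NULL.
- l row (code=DM, seg=JV): no match → kept, r columns NULL.
- l row (code=RF, seg=DM): no match → kept, r columns NULL.
- l row (code=RF, seg=CR): no match → kept, r columns NULL.
- 7 r row(s) had no l match → kept, l columns NULL.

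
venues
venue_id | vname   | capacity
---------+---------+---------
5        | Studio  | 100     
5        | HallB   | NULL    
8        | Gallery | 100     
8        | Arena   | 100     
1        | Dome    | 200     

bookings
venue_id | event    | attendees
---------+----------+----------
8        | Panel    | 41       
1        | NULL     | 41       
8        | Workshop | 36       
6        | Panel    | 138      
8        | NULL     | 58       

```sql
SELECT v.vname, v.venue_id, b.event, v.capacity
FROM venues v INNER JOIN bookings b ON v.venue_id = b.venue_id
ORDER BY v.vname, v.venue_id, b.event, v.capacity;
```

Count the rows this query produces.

7

INNER JOIN keeps only pairs where the ON condition holds.
Matching on v.venue_id = b.venue_id.
Matched pairs: 7.
Total: 7 rows.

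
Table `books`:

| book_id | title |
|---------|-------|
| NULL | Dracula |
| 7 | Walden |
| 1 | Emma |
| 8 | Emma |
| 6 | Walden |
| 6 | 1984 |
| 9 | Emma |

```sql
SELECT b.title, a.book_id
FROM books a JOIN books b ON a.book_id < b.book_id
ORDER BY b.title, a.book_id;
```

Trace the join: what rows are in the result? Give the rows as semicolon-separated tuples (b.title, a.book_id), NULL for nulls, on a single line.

(1984, 1); (Emma, 1); (Emma, 1); (Emma, 6); (Emma, 6); (Emma, 6); (Emma, 6); (Emma, 7); (Emma, 7); (Emma, 8); (Walden, 1); (Walden, 1); (Walden, 6); (Walden, 6)

INNER JOIN keeps only pairs where the ON condition holds.
Matching on a.book_id < b.book_id. A NULL in a compared column never satisfies the condition.
- book_id=NULL: no matching b row, dropped.
- book_id=7: 2 matching b row(s), so 2 row(s) emitted.
- book_id=1: 5 matching b row(s), so 5 row(s) emitted.
- book_id=8: 1 matching b row(s), so 1 row(s) emitted.
- book_id=6: 3 matching b row(s), so 3 row(s) emitted.
- book_id=6: 3 matching b row(s), so 3 row(s) emitted.
- book_id=9: no matching b row, dropped.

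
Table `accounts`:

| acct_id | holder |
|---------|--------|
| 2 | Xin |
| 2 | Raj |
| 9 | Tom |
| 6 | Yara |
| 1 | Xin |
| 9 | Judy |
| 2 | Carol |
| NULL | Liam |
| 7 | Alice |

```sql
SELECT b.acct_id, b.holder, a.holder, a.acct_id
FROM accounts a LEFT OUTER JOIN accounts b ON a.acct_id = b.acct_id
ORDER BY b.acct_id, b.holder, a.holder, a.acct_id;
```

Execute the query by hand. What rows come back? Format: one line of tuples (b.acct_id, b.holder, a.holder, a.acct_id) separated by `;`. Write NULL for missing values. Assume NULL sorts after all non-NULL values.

LEFT JOIN keeps every row from `accounts a`; unmatched rows get NULL for `accounts b`'s columns.
Matching on a.acct_id = b.acct_id. A NULL in a compared column never satisfies the condition.
Matched pairs: 16; unmatched a rows kept: 1.

(1, Xin, Xin, 1); (2, Carol, Carol, 2); (2, Carol, Raj, 2); (2, Carol, Xin, 2); (2, Raj, Carol, 2); (2, Raj, Raj, 2); (2, Raj, Xin, 2); (2, Xin, Carol, 2); (2, Xin, Raj, 2); (2, Xin, Xin, 2); (6, Yara, Yara, 6); (7, Alice, Alice, 7); (9, Judy, Judy, 9); (9, Judy, Tom, 9); (9, Tom, Judy, 9); (9, Tom, Tom, 9); (NULL, NULL, Liam, NULL)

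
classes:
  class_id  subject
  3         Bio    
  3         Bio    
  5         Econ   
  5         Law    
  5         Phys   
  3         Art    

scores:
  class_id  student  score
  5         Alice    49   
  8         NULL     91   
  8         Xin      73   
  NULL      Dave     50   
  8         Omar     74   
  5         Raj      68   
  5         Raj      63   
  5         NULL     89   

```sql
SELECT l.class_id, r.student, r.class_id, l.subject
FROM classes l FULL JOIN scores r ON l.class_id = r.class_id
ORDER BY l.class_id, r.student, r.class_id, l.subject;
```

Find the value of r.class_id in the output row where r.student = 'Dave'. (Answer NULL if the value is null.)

FULL OUTER JOIN keeps every row from both sides; unmatched rows get NULL for the other side's columns.
Matching on l.class_id = r.class_id. A NULL in a compared column never satisfies the condition.
- l[0] class_id=3 → no match; kept with NULLs on the r side.
- l[1] class_id=3 → no match; kept with NULLs on the r side.
- l[2] class_id=5 → 4 match(es) in r → 4 row(s).
- l[3] class_id=5 → 4 match(es) in r → 4 row(s).
- l[4] class_id=5 → 4 match(es) in r → 4 row(s).
- l[5] class_id=3 → no match; kept with NULLs on the r side.
- 4 row(s) from r found no l partner → padded with NULL.

NULL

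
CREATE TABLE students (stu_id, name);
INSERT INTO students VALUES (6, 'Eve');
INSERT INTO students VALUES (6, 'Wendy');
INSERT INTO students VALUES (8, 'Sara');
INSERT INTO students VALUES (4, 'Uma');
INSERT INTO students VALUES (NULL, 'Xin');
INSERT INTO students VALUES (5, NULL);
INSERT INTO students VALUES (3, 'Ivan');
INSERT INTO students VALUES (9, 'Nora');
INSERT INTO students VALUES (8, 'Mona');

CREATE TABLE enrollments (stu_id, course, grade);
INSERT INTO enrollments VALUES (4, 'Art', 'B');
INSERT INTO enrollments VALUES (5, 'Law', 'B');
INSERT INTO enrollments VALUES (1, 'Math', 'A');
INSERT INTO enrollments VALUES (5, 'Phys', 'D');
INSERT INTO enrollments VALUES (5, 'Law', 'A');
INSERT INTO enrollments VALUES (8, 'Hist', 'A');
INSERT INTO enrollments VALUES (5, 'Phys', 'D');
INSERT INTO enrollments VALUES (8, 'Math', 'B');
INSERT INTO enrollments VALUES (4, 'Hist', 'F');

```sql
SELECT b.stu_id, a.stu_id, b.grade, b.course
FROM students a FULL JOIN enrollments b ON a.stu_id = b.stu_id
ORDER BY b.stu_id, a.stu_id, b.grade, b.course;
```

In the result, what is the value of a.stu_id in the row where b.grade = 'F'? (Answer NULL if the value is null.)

FULL OUTER JOIN keeps every row from both sides; unmatched rows get NULL for the other side's columns.
Matching on a.stu_id = b.stu_id. A NULL in a compared column never satisfies the condition.
- stu_id=6: no b row matches, row kept with b columns NULL.
- stu_id=6: no b row matches, row kept with b columns NULL.
- stu_id=8: 2 matching b row(s), so 2 row(s) emitted.
- stu_id=4: 2 matching b row(s), so 2 row(s) emitted.
- stu_id=NULL: no b row matches, row kept with b columns NULL.
- stu_id=5: 4 matching b row(s), so 4 row(s) emitted.
- stu_id=3: no b row matches, row kept with b columns NULL.
- stu_id=9: no b row matches, row kept with b columns NULL.
- stu_id=8: 2 matching b row(s), so 2 row(s) emitted.
- 1 b row(s) had no a match → kept, a columns NULL.

4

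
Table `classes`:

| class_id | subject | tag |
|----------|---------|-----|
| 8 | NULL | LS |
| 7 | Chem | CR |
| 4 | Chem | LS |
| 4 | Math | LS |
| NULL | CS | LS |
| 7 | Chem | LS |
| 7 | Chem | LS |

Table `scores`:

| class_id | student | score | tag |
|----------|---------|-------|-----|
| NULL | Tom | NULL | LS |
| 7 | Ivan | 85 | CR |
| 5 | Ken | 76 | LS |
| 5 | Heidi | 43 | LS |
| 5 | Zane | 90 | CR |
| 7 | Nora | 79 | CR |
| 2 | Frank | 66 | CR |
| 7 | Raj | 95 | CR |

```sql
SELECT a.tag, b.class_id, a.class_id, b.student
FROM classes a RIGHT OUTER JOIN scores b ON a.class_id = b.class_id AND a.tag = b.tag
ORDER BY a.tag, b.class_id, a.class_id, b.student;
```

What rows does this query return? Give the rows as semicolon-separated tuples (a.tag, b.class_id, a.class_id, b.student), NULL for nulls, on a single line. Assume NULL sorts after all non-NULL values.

RIGHT JOIN keeps every row from `scores`; unmatched rows get NULL for `classes`'s columns.
Matching on a.class_id = b.class_id AND a.tag = b.tag. A NULL in a compared column never satisfies the condition.
- a row (class_id=8, tag=LS): no match.
- a row (class_id=7, tag=CR): matches 3 b row(s) → 3 output row(s).
- a row (class_id=4, tag=LS): no match.
- a row (class_id=4, tag=LS): no match.
- a row (class_id=NULL, tag=LS): no match.
- a row (class_id=7, tag=LS): no match.
- a row (class_id=7, tag=LS): no match.
- plus 5 unmatched b row(s), each kept with NULL a columns.
After projecting and ordering:
a.tag | b.class_id | a.class_id | b.student
CR | 7 | 7 | Ivan
CR | 7 | 7 | Nora
CR | 7 | 7 | Raj
NULL | 2 | NULL | Frank
NULL | 5 | NULL | Heidi
NULL | 5 | NULL | Ken
NULL | 5 | NULL | Zane
NULL | NULL | NULL | Tom

(CR, 7, 7, Ivan); (CR, 7, 7, Nora); (CR, 7, 7, Raj); (NULL, 2, NULL, Frank); (NULL, 5, NULL, Heidi); (NULL, 5, NULL, Ken); (NULL, 5, NULL, Zane); (NULL, NULL, NULL, Tom)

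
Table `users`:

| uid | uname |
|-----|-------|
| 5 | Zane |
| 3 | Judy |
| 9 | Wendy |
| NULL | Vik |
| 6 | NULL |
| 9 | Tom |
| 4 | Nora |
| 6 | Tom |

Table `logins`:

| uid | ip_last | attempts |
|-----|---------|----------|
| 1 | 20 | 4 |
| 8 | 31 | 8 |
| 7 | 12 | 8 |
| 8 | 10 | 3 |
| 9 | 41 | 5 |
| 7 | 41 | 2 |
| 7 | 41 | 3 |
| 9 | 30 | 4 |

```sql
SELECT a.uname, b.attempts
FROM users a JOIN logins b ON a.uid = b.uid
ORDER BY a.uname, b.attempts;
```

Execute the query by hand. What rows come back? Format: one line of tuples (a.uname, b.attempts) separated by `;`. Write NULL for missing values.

(Tom, 4); (Tom, 5); (Wendy, 4); (Wendy, 5)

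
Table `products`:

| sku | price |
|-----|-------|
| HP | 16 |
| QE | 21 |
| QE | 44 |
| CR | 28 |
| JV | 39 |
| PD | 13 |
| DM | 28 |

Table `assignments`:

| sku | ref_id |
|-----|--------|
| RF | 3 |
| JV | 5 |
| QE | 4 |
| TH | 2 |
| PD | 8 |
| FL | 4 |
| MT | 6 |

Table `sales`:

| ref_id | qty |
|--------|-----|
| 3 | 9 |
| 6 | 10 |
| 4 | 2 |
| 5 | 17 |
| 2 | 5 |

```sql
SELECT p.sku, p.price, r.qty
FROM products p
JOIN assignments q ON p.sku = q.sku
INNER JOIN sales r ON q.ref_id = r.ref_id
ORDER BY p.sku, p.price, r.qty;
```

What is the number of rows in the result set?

3

Step 1 — p INNER JOIN q on sku → 4 row(s).
Then INNER JOIN `sales r` on ref_id: keep only rows whose q.ref_id appears in r.
Result: 3 row(s).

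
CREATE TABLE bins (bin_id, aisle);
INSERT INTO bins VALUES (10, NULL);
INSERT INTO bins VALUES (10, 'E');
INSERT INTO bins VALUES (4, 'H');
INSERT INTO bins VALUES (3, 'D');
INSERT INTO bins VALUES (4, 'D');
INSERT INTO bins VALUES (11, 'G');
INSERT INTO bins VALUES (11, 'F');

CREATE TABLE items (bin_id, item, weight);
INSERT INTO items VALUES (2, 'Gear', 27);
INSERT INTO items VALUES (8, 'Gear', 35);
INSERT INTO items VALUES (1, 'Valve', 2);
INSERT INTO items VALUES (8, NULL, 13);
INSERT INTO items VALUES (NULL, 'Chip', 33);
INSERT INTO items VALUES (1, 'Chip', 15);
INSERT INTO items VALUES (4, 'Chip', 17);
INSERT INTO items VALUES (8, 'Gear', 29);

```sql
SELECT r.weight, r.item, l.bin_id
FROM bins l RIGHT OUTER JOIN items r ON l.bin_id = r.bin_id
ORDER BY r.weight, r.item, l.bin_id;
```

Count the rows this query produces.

9

RIGHT JOIN keeps every row from `items`; unmatched rows get NULL for `bins`'s columns.
Matching on l.bin_id = r.bin_id. A NULL in a compared column never satisfies the condition.
- l (bin_id=10) has no partner in r.
- l (bin_id=10) has no partner in r.
- l (bin_id=4) pairs with 1 row(s) of r.
- l (bin_id=3) has no partner in r.
- l (bin_id=4) pairs with 1 row(s) of r.
- l (bin_id=11) has no partner in r.
- l (bin_id=11) has no partner in r.
- 7 r row(s) had no l match → kept, l columns NULL.
Total: 2 matched + 7 padded = 9 rows.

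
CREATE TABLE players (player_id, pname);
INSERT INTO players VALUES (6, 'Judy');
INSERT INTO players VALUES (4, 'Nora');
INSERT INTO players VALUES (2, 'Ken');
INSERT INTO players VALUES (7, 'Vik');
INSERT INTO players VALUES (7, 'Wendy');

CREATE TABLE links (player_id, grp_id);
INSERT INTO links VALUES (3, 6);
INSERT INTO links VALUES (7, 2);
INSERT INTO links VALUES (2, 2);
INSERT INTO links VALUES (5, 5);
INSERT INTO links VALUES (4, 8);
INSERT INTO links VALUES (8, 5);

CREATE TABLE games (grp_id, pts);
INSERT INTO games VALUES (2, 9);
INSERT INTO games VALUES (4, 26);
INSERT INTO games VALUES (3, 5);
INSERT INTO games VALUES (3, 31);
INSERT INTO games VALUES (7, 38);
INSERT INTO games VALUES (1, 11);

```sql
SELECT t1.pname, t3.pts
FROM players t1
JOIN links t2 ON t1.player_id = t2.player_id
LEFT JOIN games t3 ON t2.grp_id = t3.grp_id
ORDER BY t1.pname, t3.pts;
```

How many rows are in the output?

4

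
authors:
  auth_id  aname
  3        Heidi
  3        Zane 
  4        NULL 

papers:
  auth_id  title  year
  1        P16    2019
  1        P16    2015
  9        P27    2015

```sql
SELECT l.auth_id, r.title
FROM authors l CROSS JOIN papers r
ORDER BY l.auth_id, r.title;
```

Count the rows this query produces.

9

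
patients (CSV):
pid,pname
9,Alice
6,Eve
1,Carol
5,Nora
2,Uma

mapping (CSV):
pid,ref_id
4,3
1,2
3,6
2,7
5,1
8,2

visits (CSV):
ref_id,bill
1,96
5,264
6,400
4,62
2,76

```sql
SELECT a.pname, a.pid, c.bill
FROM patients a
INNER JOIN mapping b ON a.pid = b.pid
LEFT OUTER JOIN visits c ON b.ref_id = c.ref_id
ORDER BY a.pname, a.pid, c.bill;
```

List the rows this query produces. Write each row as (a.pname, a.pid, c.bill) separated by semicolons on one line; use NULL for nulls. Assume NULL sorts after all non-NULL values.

Joins associate left-to-right: patients INNER JOIN mapping on pid gives 3 intermediate row(s).
Then LEFT JOIN `visits c` on ref_id: each of those 3 rows is kept; rows whose b.ref_id has no match in c get NULL for c's columns.

(Carol, 1, 76); (Nora, 5, 96); (Uma, 2, NULL)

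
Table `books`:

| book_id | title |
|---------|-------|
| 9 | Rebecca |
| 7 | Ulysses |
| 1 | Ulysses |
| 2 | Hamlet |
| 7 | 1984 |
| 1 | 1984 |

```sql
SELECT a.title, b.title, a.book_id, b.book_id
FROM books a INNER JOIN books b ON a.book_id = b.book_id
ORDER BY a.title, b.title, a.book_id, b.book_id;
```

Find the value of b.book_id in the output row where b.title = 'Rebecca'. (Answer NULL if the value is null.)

9

INNER JOIN keeps only pairs where the ON condition holds.
Matching on a.book_id = b.book_id.
- book_id=9: 1 matching b row(s), so 1 row(s) emitted.
- book_id=7: 2 matching b row(s), so 2 row(s) emitted.
- book_id=1: 2 matching b row(s), so 2 row(s) emitted.
- book_id=2: 1 matching b row(s), so 1 row(s) emitted.
- book_id=7: 2 matching b row(s), so 2 row(s) emitted.
- book_id=1: 2 matching b row(s), so 2 row(s) emitted.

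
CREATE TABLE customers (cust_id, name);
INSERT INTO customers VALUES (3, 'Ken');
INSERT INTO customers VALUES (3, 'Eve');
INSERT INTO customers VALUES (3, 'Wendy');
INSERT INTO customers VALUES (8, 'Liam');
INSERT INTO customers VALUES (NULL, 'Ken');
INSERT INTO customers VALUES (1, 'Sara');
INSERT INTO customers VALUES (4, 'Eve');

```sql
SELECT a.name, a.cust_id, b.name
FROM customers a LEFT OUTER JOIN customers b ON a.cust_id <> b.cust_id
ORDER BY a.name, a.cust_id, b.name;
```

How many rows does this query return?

25

LEFT JOIN keeps every row from `customers a`; unmatched rows get NULL for `customers b`'s columns.
Matching on a.cust_id <> b.cust_id. A NULL in a compared column never satisfies the condition.
- a[0] cust_id=3 → 3 match(es) in b → 3 row(s).
- a[1] cust_id=3 → 3 match(es) in b → 3 row(s).
- a[2] cust_id=3 → 3 match(es) in b → 3 row(s).
- a[3] cust_id=8 → 5 match(es) in b → 5 row(s).
- a[4] cust_id=NULL → no match; kept with NULLs on the b side.
- a[5] cust_id=1 → 5 match(es) in b → 5 row(s).
- a[6] cust_id=4 → 5 match(es) in b → 5 row(s).
Total: 24 matched + 1 padded = 25 rows.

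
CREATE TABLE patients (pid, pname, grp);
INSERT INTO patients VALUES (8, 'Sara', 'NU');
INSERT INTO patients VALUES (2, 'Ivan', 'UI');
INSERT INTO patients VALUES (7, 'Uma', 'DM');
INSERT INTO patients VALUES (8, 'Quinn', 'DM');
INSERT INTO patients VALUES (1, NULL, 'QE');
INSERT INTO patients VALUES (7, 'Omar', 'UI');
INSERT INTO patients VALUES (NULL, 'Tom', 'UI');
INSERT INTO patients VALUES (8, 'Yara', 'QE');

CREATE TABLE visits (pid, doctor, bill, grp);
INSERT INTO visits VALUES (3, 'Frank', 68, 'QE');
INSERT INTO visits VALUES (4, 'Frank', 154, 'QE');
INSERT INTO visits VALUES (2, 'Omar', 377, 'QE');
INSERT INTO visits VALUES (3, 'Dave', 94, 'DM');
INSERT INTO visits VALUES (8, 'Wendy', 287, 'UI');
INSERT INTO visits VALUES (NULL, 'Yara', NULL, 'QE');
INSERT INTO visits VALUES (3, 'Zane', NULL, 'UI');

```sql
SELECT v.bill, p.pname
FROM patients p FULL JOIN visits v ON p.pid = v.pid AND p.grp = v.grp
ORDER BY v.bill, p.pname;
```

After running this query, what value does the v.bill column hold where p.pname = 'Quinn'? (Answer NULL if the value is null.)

FULL OUTER JOIN keeps every row from both sides; unmatched rows get NULL for the other side's columns.
Matching on p.pid = v.pid AND p.grp = v.grp. A NULL in a compared column never satisfies the condition.
- p row (pid=8, grp=NU): no match → kept, v columns NULL.
- p row (pid=2, grp=UI): no match → kept, v columns NULL.
- p row (pid=7, grp=DM): no match → kept, v columns NULL.
- p row (pid=8, grp=DM): no match → kept, v columns NULL.
- p row (pid=1, grp=QE): no match → kept, v columns NULL.
- p row (pid=7, grp=UI): no match → kept, v columns NULL.
- p row (pid=NULL, grp=UI): no match → kept, v columns NULL.
- p row (pid=8, grp=QE): no match → kept, v columns NULL.
- plus 7 unmatched v row(s), each kept with NULL p columns.

NULL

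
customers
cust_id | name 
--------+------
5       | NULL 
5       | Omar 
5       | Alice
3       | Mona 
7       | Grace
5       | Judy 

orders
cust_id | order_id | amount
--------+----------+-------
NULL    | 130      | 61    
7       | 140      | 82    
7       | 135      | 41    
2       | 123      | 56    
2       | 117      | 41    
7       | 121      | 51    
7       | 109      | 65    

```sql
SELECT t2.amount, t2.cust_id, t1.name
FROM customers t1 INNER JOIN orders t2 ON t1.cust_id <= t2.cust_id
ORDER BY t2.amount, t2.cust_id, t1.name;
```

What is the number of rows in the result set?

24

INNER JOIN keeps only pairs where the ON condition holds.
Matching on t1.cust_id <= t2.cust_id. A NULL in a compared column never satisfies the condition.
Matched pairs: 24.
Total: 24 rows.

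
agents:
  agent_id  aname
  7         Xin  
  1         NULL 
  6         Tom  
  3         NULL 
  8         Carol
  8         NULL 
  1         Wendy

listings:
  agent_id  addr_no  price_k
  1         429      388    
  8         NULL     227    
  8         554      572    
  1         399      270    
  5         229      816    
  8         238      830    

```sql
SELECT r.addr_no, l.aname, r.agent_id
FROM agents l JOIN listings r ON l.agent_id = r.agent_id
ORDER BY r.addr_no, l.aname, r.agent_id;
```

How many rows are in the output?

10

INNER JOIN keeps only pairs where the ON condition holds.
Matching on l.agent_id = r.agent_id.
Matched pairs: 10.
Total: 10 rows.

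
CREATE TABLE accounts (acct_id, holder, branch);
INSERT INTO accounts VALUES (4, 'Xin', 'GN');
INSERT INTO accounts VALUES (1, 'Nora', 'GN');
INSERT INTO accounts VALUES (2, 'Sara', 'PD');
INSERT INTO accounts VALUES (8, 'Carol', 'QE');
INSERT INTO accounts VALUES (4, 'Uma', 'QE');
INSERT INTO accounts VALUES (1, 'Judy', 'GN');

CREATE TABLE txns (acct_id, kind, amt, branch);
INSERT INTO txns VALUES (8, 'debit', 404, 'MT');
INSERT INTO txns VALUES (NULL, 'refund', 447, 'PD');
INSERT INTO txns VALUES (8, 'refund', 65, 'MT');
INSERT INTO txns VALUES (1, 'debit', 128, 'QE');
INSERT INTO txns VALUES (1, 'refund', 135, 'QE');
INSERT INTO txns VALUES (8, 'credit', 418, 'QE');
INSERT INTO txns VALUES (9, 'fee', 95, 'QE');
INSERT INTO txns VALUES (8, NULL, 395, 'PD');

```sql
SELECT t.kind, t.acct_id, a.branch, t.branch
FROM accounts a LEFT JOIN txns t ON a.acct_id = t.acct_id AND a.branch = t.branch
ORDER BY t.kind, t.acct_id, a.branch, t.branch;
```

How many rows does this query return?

6

LEFT JOIN keeps every row from `accounts`; unmatched rows get NULL for `txns`'s columns.
Matching on a.acct_id = t.acct_id AND a.branch = t.branch. A NULL in a compared column never satisfies the condition.
Matched pairs: 1; unmatched a rows kept: 5.
Total: 1 matched + 5 padded = 6 rows.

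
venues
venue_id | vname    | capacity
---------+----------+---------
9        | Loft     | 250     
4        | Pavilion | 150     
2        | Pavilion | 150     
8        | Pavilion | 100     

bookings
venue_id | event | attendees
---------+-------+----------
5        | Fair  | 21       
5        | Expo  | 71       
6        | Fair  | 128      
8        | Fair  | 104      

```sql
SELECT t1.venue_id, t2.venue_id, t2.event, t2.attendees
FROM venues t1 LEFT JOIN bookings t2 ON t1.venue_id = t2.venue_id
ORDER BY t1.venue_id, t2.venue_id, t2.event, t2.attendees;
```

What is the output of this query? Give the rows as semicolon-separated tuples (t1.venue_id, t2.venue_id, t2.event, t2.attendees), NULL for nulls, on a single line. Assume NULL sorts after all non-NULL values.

LEFT JOIN keeps every row from `venues`; unmatched rows get NULL for `bookings`'s columns.
Matching on t1.venue_id = t2.venue_id.
Matched pairs: 1; unmatched t1 rows kept: 3.

(2, NULL, NULL, NULL); (4, NULL, NULL, NULL); (8, 8, Fair, 104); (9, NULL, NULL, NULL)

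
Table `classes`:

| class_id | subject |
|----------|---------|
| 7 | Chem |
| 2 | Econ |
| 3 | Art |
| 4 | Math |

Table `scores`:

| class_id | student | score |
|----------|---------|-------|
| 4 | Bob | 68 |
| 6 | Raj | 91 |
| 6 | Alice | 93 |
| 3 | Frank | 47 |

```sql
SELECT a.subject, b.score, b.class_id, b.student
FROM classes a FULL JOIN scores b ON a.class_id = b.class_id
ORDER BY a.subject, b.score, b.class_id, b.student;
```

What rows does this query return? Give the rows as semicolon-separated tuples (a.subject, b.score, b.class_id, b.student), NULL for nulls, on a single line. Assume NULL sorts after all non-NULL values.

FULL OUTER JOIN keeps every row from both sides; unmatched rows get NULL for the other side's columns.
Matching on a.class_id = b.class_id.
- a[0] class_id=7 → no match; kept with NULLs on the b side.
- a[1] class_id=2 → no match; kept with NULLs on the b side.
- a[2] class_id=3 → 1 match(es) in b → 1 row(s).
- a[3] class_id=4 → 1 match(es) in b → 1 row(s).
- 2 row(s) from b found no a partner → padded with NULL.
After projecting and ordering:
a.subject | b.score | b.class_id | b.student
Art | 47 | 3 | Frank
Chem | NULL | NULL | NULL
Econ | NULL | NULL | NULL
Math | 68 | 4 | Bob
NULL | 91 | 6 | Raj
NULL | 93 | 6 | Alice

(Art, 47, 3, Frank); (Chem, NULL, NULL, NULL); (Econ, NULL, NULL, NULL); (Math, 68, 4, Bob); (NULL, 91, 6, Raj); (NULL, 93, 6, Alice)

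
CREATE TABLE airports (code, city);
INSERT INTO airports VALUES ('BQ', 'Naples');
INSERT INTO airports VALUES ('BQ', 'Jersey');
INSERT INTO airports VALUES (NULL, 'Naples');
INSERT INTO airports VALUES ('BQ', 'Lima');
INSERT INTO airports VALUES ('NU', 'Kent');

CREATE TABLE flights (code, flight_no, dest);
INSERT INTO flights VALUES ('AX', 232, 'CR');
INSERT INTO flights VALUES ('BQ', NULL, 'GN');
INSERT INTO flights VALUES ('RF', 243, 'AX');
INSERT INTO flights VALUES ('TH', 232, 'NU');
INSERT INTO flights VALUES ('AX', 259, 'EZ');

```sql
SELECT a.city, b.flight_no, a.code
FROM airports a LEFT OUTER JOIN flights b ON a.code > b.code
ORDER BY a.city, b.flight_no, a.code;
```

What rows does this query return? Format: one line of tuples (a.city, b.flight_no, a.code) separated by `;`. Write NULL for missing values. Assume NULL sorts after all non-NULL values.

LEFT JOIN keeps every row from `airports`; unmatched rows get NULL for `flights`'s columns.
Matching on a.code > b.code. A NULL in a compared column never satisfies the condition.
- a (code=BQ) pairs with 2 row(s) of b.
- a (code=BQ) pairs with 2 row(s) of b.
- a (code=NULL) has no partner → padded with NULL.
- a (code=BQ) pairs with 2 row(s) of b.
- a (code=NU) pairs with 3 row(s) of b.
After projecting and ordering:
a.city | b.flight_no | a.code
Jersey | 232 | BQ
Jersey | 259 | BQ
Kent | 232 | NU
Kent | 259 | NU
Kent | NULL | NU
Lima | 232 | BQ
Lima | 259 | BQ
Naples | 232 | BQ
Naples | 259 | BQ
Naples | NULL | NULL

(Jersey, 232, BQ); (Jersey, 259, BQ); (Kent, 232, NU); (Kent, 259, NU); (Kent, NULL, NU); (Lima, 232, BQ); (Lima, 259, BQ); (Naples, 232, BQ); (Naples, 259, BQ); (Naples, NULL, NULL)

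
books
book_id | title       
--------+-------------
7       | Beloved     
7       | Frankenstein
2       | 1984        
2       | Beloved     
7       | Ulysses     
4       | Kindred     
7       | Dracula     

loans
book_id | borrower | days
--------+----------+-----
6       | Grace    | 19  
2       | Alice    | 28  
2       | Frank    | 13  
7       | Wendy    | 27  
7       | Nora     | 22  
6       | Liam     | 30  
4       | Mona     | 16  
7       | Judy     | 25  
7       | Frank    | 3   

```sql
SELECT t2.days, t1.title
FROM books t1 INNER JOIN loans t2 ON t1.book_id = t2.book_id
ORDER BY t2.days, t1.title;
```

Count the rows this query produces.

21

INNER JOIN keeps only pairs where the ON condition holds.
Matching on t1.book_id = t2.book_id.
- t1 row (book_id=7): matches 4 t2 row(s) → 4 output row(s).
- t1 row (book_id=7): matches 4 t2 row(s) → 4 output row(s).
- t1 row (book_id=2): matches 2 t2 row(s) → 2 output row(s).
- t1 row (book_id=2): matches 2 t2 row(s) → 2 output row(s).
- t1 row (book_id=7): matches 4 t2 row(s) → 4 output row(s).
- t1 row (book_id=4): matches 1 t2 row(s) → 1 output row(s).
- t1 row (book_id=7): matches 4 t2 row(s) → 4 output row(s).
Total: 21 rows.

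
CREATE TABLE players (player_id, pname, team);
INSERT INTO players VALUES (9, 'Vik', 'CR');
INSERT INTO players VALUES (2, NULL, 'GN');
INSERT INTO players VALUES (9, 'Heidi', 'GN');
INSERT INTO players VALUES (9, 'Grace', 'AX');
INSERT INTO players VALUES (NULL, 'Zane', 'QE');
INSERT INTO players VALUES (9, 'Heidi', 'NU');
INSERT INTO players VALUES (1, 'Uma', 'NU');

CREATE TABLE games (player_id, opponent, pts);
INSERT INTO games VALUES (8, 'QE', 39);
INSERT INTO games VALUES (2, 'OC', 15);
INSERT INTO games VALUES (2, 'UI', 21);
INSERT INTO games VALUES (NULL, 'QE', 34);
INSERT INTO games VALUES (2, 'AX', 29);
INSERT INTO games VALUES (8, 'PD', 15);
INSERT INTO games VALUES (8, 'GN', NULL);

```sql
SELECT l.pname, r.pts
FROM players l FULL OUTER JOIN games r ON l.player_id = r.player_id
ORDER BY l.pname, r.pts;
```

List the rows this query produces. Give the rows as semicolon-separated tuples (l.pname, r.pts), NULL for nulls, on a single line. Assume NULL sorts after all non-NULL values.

FULL OUTER JOIN keeps every row from both sides; unmatched rows get NULL for the other side's columns.
Matching on l.player_id = r.player_id. A NULL in a compared column never satisfies the condition.
- l (player_id=9) has no partner → padded with NULL.
- l (player_id=2) pairs with 3 row(s) of r.
- l (player_id=9) has no partner → padded with NULL.
- l (player_id=9) has no partner → padded with NULL.
- l (player_id=NULL) has no partner → padded with NULL.
- l (player_id=9) has no partner → padded with NULL.
- l (player_id=1) has no partner → padded with NULL.
- 4 row(s) from r found no l partner → padded with NULL.

(Grace, NULL); (Heidi, NULL); (Heidi, NULL); (Uma, NULL); (Vik, NULL); (Zane, NULL); (NULL, 15); (NULL, 15); (NULL, 21); (NULL, 29); (NULL, 34); (NULL, 39); (NULL, NULL)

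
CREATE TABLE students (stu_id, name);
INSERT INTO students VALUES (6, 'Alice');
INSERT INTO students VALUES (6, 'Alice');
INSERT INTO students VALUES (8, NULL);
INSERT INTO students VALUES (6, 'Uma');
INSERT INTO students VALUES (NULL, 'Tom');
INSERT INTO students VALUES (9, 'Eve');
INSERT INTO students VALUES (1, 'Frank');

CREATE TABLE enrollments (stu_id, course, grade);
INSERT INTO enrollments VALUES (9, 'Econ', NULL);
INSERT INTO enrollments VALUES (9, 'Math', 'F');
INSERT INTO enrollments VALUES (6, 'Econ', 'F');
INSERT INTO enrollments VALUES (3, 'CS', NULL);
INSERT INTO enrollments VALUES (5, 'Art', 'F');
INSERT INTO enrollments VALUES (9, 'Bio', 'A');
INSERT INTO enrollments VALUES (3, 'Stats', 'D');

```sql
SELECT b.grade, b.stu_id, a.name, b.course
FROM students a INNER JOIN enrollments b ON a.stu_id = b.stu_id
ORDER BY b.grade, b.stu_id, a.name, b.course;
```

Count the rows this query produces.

INNER JOIN keeps only pairs where the ON condition holds.
Matching on a.stu_id = b.stu_id. A NULL in a compared column never satisfies the condition.
- a (stu_id=6) pairs with 1 row(s) of b.
- a (stu_id=6) pairs with 1 row(s) of b.
- a (stu_id=8) has no partner → excluded.
- a (stu_id=6) pairs with 1 row(s) of b.
- a (stu_id=NULL) has no partner → excluded.
- a (stu_id=9) pairs with 3 row(s) of b.
- a (stu_id=1) has no partner → excluded.
Total: 6 rows.

6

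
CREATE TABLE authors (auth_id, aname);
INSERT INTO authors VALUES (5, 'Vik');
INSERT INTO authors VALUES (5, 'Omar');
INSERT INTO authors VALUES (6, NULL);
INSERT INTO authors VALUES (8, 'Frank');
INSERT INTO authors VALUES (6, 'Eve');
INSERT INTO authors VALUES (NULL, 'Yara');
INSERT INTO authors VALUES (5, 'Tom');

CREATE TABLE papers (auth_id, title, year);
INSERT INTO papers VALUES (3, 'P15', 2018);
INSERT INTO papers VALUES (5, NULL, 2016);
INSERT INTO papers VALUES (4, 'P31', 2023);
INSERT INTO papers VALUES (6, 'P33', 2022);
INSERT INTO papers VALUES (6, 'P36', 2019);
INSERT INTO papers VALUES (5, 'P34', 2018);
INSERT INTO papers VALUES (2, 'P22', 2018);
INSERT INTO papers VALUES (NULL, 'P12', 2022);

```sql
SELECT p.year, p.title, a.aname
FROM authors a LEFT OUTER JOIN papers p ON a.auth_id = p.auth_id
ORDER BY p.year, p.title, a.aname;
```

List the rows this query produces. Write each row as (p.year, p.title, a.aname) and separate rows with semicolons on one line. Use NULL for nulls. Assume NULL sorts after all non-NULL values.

LEFT JOIN keeps every row from `authors`; unmatched rows get NULL for `papers`'s columns.
Matching on a.auth_id = p.auth_id. A NULL in a compared column never satisfies the condition.
- a[0] auth_id=5 → 2 match(es) in p → 2 row(s).
- a[1] auth_id=5 → 2 match(es) in p → 2 row(s).
- a[2] auth_id=6 → 2 match(es) in p → 2 row(s).
- a[3] auth_id=8 → no match; kept with NULLs on the p side.
- a[4] auth_id=6 → 2 match(es) in p → 2 row(s).
- a[5] auth_id=NULL → no match; kept with NULLs on the p side.
- a[6] auth_id=5 → 2 match(es) in p → 2 row(s).

(2016, NULL, Omar); (2016, NULL, Tom); (2016, NULL, Vik); (2018, P34, Omar); (2018, P34, Tom); (2018, P34, Vik); (2019, P36, Eve); (2019, P36, NULL); (2022, P33, Eve); (2022, P33, NULL); (NULL, NULL, Frank); (NULL, NULL, Yara)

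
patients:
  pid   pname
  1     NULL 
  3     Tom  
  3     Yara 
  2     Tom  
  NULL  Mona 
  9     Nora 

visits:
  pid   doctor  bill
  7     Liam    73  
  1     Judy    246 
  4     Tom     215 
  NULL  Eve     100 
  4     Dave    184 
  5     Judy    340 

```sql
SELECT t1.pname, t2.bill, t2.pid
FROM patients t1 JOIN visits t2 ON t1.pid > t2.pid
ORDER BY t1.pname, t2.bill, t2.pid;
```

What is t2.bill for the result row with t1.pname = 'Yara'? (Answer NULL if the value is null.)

INNER JOIN keeps only pairs where the ON condition holds.
Matching on t1.pid > t2.pid. A NULL in a compared column never satisfies the condition.
- t1 row (pid=1): no match → dropped.
- t1 row (pid=3): matches 1 t2 row(s) → 1 output row(s).
- t1 row (pid=3): matches 1 t2 row(s) → 1 output row(s).
- t1 row (pid=2): matches 1 t2 row(s) → 1 output row(s).
- t1 row (pid=NULL): no match → dropped.
- t1 row (pid=9): matches 5 t2 row(s) → 5 output row(s).

246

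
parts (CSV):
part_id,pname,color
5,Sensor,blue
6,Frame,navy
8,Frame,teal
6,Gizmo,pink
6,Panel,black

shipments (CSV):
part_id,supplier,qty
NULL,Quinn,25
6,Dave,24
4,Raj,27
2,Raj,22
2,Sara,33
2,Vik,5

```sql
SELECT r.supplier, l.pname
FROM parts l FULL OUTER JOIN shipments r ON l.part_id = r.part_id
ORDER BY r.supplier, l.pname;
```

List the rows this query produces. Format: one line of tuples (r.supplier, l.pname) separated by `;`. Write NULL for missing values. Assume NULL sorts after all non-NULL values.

FULL OUTER JOIN keeps every row from both sides; unmatched rows get NULL for the other side's columns.
Matching on l.part_id = r.part_id. A NULL in a compared column never satisfies the condition.
Matched pairs: 3; unmatched l rows kept: 2; unmatched r rows kept: 5.

(Dave, Frame); (Dave, Gizmo); (Dave, Panel); (Quinn, NULL); (Raj, NULL); (Raj, NULL); (Sara, NULL); (Vik, NULL); (NULL, Frame); (NULL, Sensor)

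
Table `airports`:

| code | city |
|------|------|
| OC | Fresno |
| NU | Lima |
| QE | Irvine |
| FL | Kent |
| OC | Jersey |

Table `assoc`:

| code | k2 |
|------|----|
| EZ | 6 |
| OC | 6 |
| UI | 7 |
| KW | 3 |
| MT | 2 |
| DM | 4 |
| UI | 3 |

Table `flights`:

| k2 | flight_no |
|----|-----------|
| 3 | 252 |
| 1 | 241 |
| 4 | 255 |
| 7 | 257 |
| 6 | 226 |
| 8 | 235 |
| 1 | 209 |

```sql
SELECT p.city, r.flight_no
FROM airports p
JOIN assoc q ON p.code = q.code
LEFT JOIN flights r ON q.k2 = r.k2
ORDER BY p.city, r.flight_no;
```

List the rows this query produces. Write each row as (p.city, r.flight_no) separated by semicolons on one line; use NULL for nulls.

(Fresno, 226); (Jersey, 226)

Joins associate left-to-right: airports INNER JOIN assoc on code gives 2 intermediate row(s).
Then LEFT JOIN `flights r` on k2: each of those 2 rows is kept; rows whose q.k2 has no match in r get NULL for r's columns.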